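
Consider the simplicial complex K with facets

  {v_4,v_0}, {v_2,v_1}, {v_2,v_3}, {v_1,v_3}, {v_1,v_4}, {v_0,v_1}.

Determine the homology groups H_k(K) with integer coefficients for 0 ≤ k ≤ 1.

H_0 ≅ Z,  H_1 ≅ Z^2.

Order the vertices as v_0 < v_1 < v_2 < v_3 < v_4. Listing each simplex with vertices in this order, K has dimension 1 with simplices:

  0-simplices (5): [v_0], [v_1], [v_2], [v_3], [v_4]
  1-simplices (6): [v_0,v_1], [v_0,v_4], [v_1,v_2], [v_1,v_3], [v_1,v_4], [v_2,v_3]

giving chain groups C_0 ≅ Z^5, C_1 ≅ Z^6.

The boundary map ∂_1: C_1 → C_0 is given by ∂[p,q] = [q] − [p].
As a 5×6 matrix over Z this has rank 4, with invariant factors (1,1,1,1).

Computing H_k = (kernel of ∂_k) / (image of ∂_{k+1}):

  H_0: rank C_0 − rank ∂_1 = 5 − 4 = 1, and the invariant factors of ∂_1 are all 1, so H_0 ≅ Z.
  H_1: rank ker ∂_1 − rank ∂_2 = (6 − 4) − 0 = 2, and there is no ∂_2, so H_1 ≅ Z^2.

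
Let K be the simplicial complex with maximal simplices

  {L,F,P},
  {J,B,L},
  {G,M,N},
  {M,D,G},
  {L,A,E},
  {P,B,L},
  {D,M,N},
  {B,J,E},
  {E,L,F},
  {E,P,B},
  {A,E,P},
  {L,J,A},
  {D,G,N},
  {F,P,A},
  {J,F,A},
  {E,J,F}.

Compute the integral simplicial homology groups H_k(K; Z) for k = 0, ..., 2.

H_0 ≅ Z^2,  H_1 ≅ Z/2,  H_2 ≅ Z.

Fix the vertex order A < B < D < E < F < G < J < L < M < N < P and write every simplex with vertices in increasing order. Then dim K = 2 and the simplices of K are:

  0-simplices (11): A, B, D, E, F, G, J, L, M, N, P
  1-simplices (24): AE, AF, AJ, AL, AP, BE, BJ, BL, BP, DG, DM, DN, EF, EJ, EL, EP, FJ, FL, FP, GM, GN, JL, LP, MN
  2-simplices (16): AEL, AEP, AFJ, AFP, AJL, BEJ, BEP, BJL, BLP, DGM, DGN, DMN, EFJ, EFL, FLP, GMN

Hence C_0 ≅ Z^11, C_1 ≅ Z^24, C_2 ≅ Z^16.

Boundary ∂_1: C_1 → C_0 sends each edge [p,q] (with p < q) to q − p.
This gives a 11×24 integer matrix of rank 9; reducing to Smith normal form yields diagonal entries (1,1,1,1,1,1,1,1,1).

The boundary map ∂_2: C_2 → C_1 sends each 2-simplex [p,q,r] to [q,r] − [p,r] + [p,q]. For instance
  ∂DGN = GN − DN + DG,
  ∂GMN = MN − GN + GM.
As a 24×16 matrix over Z this has rank 15, with invariant factors (1,1,1,1,1,1,1,1,1,1,1,1,1,1,2).

Reading off H_k = ker ∂_k / im ∂_{k+1}:

  H_0: rank C_0 − rank ∂_1 = 11 − 9 = 2, and the invariant factors of ∂_1 are all 1, so H_0 ≅ Z^2.
  H_1: rank ker ∂_1 − rank ∂_2 = (24 − 9) − 15 = 0, and ∂_2 has invariant factor 2 > 1, so H_1 ≅ Z/2.
  H_2: rank ker ∂_2 − rank ∂_3 = (16 − 15) − 0 = 1, and there is no ∂_3, so H_2 ≅ Z.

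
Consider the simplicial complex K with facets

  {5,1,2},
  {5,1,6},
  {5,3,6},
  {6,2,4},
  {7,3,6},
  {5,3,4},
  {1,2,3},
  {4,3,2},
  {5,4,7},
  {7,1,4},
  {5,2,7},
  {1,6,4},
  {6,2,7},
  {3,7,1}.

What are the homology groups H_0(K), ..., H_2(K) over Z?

Order the vertices as 1 < 2 < 3 < 4 < 5 < 6 < 7. Listing each simplex with vertices in this order, K has dimension 2 with simplices:

  0-simplices (7): [1], [2], [3], [4], [5], [6], [7]
  1-simplices (21): [1,2], [1,3], [1,4], [1,5], [1,6], [1,7], [2,3], [2,4], [2,5], [2,6], [2,7], [3,4], [3,5], [3,6], [3,7], [4,5], [4,6], [4,7], [5,6], [5,7], [6,7]
  2-simplices (14): [1,2,3], [1,2,5], [1,3,7], [1,4,6], [1,4,7], [1,5,6], [2,3,4], [2,4,6], [2,5,7], [2,6,7], [3,4,5], [3,5,6], [3,6,7], [4,5,7]

so the chain groups are C_0 ≅ Z^7, C_1 ≅ Z^21, C_2 ≅ Z^14.

The boundary map ∂_1: C_1 → C_0 maps an edge to its endpoints' difference, ∂[p,q] = q − p.
This gives a 7×21 integer matrix of rank 6; reducing to Smith normal form yields diagonal entries (1,1,1,1,1,1).

Boundary ∂_2: C_2 → C_1 sends each 2-simplex [p,q,r] to [q,r] − [p,r] + [p,q]. For instance
  ∂[1,4,6] = [4,6] − [1,6] + [1,4],
  ∂[3,4,5] = [4,5] − [3,5] + [3,4].
The resulting 21×14 matrix has rank 13, and its Smith normal form has invariant factors (1,1,1,1,1,1,1,1,1,1,1,1,1).

From H_k ≅ ker(∂_k) / im(∂_{k+1}) we obtain:

  H_0: rank C_0 − rank ∂_1 = 7 − 6 = 1, and the invariant factors of ∂_1 are all 1, so H_0 = Z.
  H_1: rank ker ∂_1 − rank ∂_2 = (21 − 6) − 13 = 2, and the invariant factors of ∂_2 are all 1, so H_1 = Z^2.
  H_2: rank ker ∂_2 − rank ∂_3 = (14 − 13) − 0 = 1, and there is no ∂_3, so H_2 = Z.

(K is a triangulation of the torus T^2.)

H_0 ≅ Z,  H_1 ≅ Z^2,  H_2 ≅ Z.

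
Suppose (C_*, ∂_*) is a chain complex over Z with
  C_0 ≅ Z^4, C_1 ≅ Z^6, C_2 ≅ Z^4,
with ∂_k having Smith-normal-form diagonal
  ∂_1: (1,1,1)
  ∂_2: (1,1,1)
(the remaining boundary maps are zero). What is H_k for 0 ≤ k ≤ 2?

H_0 = Z,  H_1 = 0,  H_2 = Z.

H_0: b_0 = 4 − 0 − 3 = 1; torsion from ∂_1 factors > 1: none. So H_0 = Z.
H_1: b_1 = 6 − 3 − 3 = 0; torsion from ∂_2 factors > 1: none. So H_1 = 0.
H_2: b_2 = 4 − 3 − 0 = 1; torsion from ∂_3 factors > 1: none. So H_2 = Z.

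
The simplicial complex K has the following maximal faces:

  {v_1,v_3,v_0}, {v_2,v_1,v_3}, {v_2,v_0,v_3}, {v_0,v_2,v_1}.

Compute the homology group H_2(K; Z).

Take the total order v_0 < v_1 < v_2 < v_3 on the vertex set. Then K (dimension 2) consists of the simplices:

  0-simplices (4): [v_0], [v_1], [v_2], [v_3]
  1-simplices (6): [v_0,v_1], [v_0,v_2], [v_0,v_3], [v_1,v_2], [v_1,v_3], [v_2,v_3]
  2-simplices (4): [v_0,v_1,v_2], [v_0,v_1,v_3], [v_0,v_2,v_3], [v_1,v_2,v_3]

Hence C_0 ≅ Z^4, C_1 ≅ Z^6, C_2 ≅ Z^4.

Boundary ∂_1: C_1 → C_0 maps an edge to its endpoints' difference, ∂[p,q] = q − p. For instance
  ∂[v_1,v_2] = [v_2] − [v_1].
The 4×6 boundary matrix has rank 3 and Smith normal form diag(1,1,1).

Boundary ∂_2: C_2 → C_1 acts by ∂[p,q,r] = [q,r] − [p,r] + [p,q]. For instance
  ∂[v_1,v_2,v_3] = [v_2,v_3] − [v_1,v_3] + [v_1,v_2],
  ∂[v_0,v_1,v_2] = [v_1,v_2] − [v_0,v_2] + [v_0,v_1].
This gives a 6×4 integer matrix of rank 3; reducing to Smith normal form yields diagonal entries (1,1,1).

Now H_k = ker ∂_k / im ∂_{k+1}, so:

  H_2: rank ker ∂_2 − rank ∂_3 = (4 − 3) − 0 = 1, and there is no ∂_3, so H_2 = Z.

H_2 ≅ Z.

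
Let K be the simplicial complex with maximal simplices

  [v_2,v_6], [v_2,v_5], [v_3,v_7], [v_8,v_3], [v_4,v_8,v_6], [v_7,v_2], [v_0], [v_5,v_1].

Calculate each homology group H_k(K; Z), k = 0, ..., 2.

We work with the vertex ordering v_0 < v_1 < v_2 < v_3 < v_4 < v_5 < v_6 < v_7 < v_8. The simplices of K, each written with vertices in increasing order, are:

  0-simplices (9): [v_0], [v_1], [v_2], [v_3], [v_4], [v_5], [v_6], [v_7], [v_8]
  1-simplices (9): [v_1,v_5], [v_2,v_5], [v_2,v_6], [v_2,v_7], [v_3,v_7], [v_3,v_8], [v_4,v_6], [v_4,v_8], [v_6,v_8]
  2-simplices (1): [v_4,v_6,v_8]

so the chain groups are C_0 ≅ Z^9, C_1 ≅ Z^9, C_2 ≅ Z^1.

∂_1: C_1 → C_0 sends each edge [p,q] (with p < q) to q − p.
The resulting 9×9 matrix has rank 7, and its Smith normal form has invariant factors (1,1,1,1,1,1,1).

∂_2: C_2 → C_1 maps a triangle to the signed sum of its edges. For instance
  ∂[v_4,v_6,v_8] = [v_6,v_8] − [v_4,v_8] + [v_4,v_6].
As a 9×1 matrix over Z this has rank 1, with invariant factors (1).

Computing H_k = (kernel of ∂_k) / (image of ∂_{k+1}):

  H_0: rank C_0 − rank ∂_1 = 9 − 7 = 2, and the invariant factors of ∂_1 are all 1, so H_0 ≅ Z^2.
  H_1: rank ker ∂_1 − rank ∂_2 = (9 − 7) − 1 = 1, and the invariant factors of ∂_2 are all 1, so H_1 ≅ Z.
  H_2: rank ker ∂_2 − rank ∂_3 = (1 − 1) − 0 = 0, and there is no ∂_3, so H_2 ≅ 0.

H_0 ≅ Z^2,  H_1 ≅ Z,  H_2 = 0.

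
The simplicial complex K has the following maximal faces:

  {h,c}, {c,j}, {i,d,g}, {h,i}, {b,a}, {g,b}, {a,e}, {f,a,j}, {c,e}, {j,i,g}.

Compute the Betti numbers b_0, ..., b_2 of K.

b_0 = 1, b_1 = 3, b_2 = 0.

Fix the vertex order a < b < c < d < e < f < g < h < i < j and write every simplex with vertices in increasing order. Then dim K = 2 and the simplices of K are:

  0-simplices (10): a, b, c, d, e, f, g, h, i, j
  1-simplices (15): ab, ae, af, aj, bg, ce, ch, cj, dg, di, fj, gi, gj, hi, ij
  2-simplices (3): afj, dgi, gij

Hence C_0 ≅ Z^10, C_1 ≅ Z^15, C_2 ≅ Z^3.

∂_1: C_1 → C_0 is given by ∂[p,q] = [q] − [p]. For instance
  ∂ij = j − i.
The 10×15 boundary matrix has rank 9 and Smith normal form diag(1,1,1,1,1,1,1,1,1).

∂_2: C_2 → C_1 acts by ∂[p,q,r] = [q,r] − [p,r] + [p,q]. For instance
  ∂afj = fj − aj + af,
  ∂gij = ij − gj + gi.
This gives a 15×3 integer matrix of rank 3; reducing to Smith normal form yields diagonal entries (1,1,1).

Computing H_k = (kernel of ∂_k) / (image of ∂_{k+1}):

  H_0: rank C_0 − rank ∂_1 = 10 − 9 = 1, and the invariant factors of ∂_1 are all 1, so H_0 = Z.
  H_1: rank ker ∂_1 − rank ∂_2 = (15 − 9) − 3 = 3, and the invariant factors of ∂_2 are all 1, so H_1 = Z^3.
  H_2: rank ker ∂_2 − rank ∂_3 = (3 − 3) − 0 = 0, and there is no ∂_3, so H_2 = 0.

As a check, the Euler characteristic is 10 − 15 + 3 = -2, which agrees with 1 − 3 + 0 = -2.

Hence the Betti numbers are b_0 = 1, b_1 = 3, b_2 = 0.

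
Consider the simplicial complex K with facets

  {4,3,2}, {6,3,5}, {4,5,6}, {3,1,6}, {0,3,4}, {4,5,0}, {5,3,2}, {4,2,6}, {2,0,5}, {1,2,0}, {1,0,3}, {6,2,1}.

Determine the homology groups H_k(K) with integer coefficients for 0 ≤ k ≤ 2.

Order the vertices as 0 < 1 < 2 < 3 < 4 < 5 < 6. Listing each simplex with vertices in this order, K has dimension 2 with simplices:

  0-simplices (7): [0], [1], [2], [3], [4], [5], [6]
  1-simplices (18): [0,1], [0,2], [0,3], [0,4], [0,5], [1,2], [1,3], [1,6], [2,3], [2,4], [2,5], [2,6], [3,4], [3,5], [3,6], [4,5], [4,6], [5,6]
  2-simplices (12): [0,1,2], [0,1,3], [0,2,5], [0,3,4], [0,4,5], [1,2,6], [1,3,6], [2,3,4], [2,3,5], [2,4,6], [3,5,6], [4,5,6]

giving chain groups C_0 ≅ Z^7, C_1 ≅ Z^18, C_2 ≅ Z^12.

∂_1: C_1 → C_0 maps an edge to its endpoints' difference, ∂[p,q] = q − p. For instance
  ∂[2,6] = [6] − [2].
As a 7×18 matrix over Z this has rank 6, with invariant factors (1,1,1,1,1,1).

The boundary map ∂_2: C_2 → C_1 acts by ∂[p,q,r] = [q,r] − [p,r] + [p,q]. For instance
  ∂[1,2,6] = [2,6] − [1,6] + [1,2],
  ∂[4,5,6] = [5,6] − [4,6] + [4,5].
This gives a 18×12 integer matrix of rank 12; reducing to Smith normal form yields diagonal entries (1,1,1,1,1,1,1,1,1,1,1,2).

From H_k ≅ ker(∂_k) / im(∂_{k+1}) we obtain:

  H_0: rank C_0 − rank ∂_1 = 7 − 6 = 1, and the invariant factors of ∂_1 are all 1, so H_0 = Z.
  H_1: rank ker ∂_1 − rank ∂_2 = (18 − 6) − 12 = 0, and ∂_2 has invariant factor 2 > 1, so H_1 = Z/2.
  H_2: rank ker ∂_2 − rank ∂_3 = (12 − 12) − 0 = 0, and there is no ∂_3, so H_2 = 0.

H_0 = Z,  H_1 = Z/2,  H_2 = 0.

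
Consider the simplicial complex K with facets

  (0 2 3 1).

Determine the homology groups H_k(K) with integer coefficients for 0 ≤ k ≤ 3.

Fix the vertex order 0 < 1 < 2 < 3 and write every simplex with vertices in increasing order. Then dim K = 3 and the simplices of K are:

  0-simplices (4): [0], [1], [2], [3]
  1-simplices (6): [0,1], [0,2], [0,3], [1,2], [1,3], [2,3]
  2-simplices (4): [0,1,2], [0,1,3], [0,2,3], [1,2,3]
  3-simplices (1): [0,1,2,3]

giving chain groups C_0 ≅ Z^4, C_1 ≅ Z^6, C_2 ≅ Z^4, C_3 ≅ Z^1.

The boundary map ∂_1: C_1 → C_0 maps an edge to its endpoints' difference, ∂[p,q] = q − p. For instance
  ∂[0,3] = [3] − [0].
The resulting 4×6 matrix has rank 3, and its Smith normal form has invariant factors (1,1,1).

Boundary ∂_2: C_2 → C_1 sends each 2-simplex [p,q,r] to [q,r] − [p,r] + [p,q]. For instance
  ∂[1,2,3] = [2,3] − [1,3] + [1,2],
  ∂[0,2,3] = [2,3] − [0,3] + [0,2].
This gives a 6×4 integer matrix of rank 3; reducing to Smith normal form yields diagonal entries (1,1,1).

∂_3: C_3 → C_2 sends each 3-simplex σ to the alternating sum Σ_i (−1)^i (σ with its i-th vertex removed). For instance
  ∂[0,1,2,3] = [1,2,3] − [0,2,3] + [0,1,3] − [0,1,2].
This gives a 4×1 integer matrix of rank 1; reducing to Smith normal form yields diagonal entries (1).

Now H_k = ker ∂_k / im ∂_{k+1}, so:

  H_0: rank C_0 − rank ∂_1 = 4 − 3 = 1, and the invariant factors of ∂_1 are all 1, so H_0 = Z.
  H_1: rank ker ∂_1 − rank ∂_2 = (6 − 3) − 3 = 0, and the invariant factors of ∂_2 are all 1, so H_1 = 0.
  H_2: rank ker ∂_2 − rank ∂_3 = (4 − 3) − 1 = 0, and the invariant factors of ∂_3 are all 1, so H_2 = 0.
  H_3: rank ker ∂_3 − rank ∂_4 = (1 − 1) − 0 = 0, and there is no ∂_4, so H_3 = 0.

(K is a triangulation of the 3-simplex.)

H_0 ≅ Z,  H_1 = 0,  H_2 = 0,  H_3 = 0.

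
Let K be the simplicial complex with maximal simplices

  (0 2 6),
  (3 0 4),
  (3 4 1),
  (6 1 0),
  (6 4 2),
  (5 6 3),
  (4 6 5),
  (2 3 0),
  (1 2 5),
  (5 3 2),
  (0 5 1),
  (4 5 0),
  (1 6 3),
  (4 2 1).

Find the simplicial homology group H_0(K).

Fix the vertex order 0 < 1 < 2 < 3 < 4 < 5 < 6 and write every simplex with vertices in increasing order. Then dim K = 2 and the simplices of K are:

  0-simplices (7): [0], [1], [2], [3], [4], [5], [6]
  1-simplices (21): [0,1], [0,2], [0,3], [0,4], [0,5], [0,6], [1,2], [1,3], [1,4], [1,5], [1,6], [2,3], [2,4], [2,5], [2,6], [3,4], [3,5], [3,6], [4,5], [4,6], [5,6]
  2-simplices (14): [0,1,5], [0,1,6], [0,2,3], [0,2,6], [0,3,4], [0,4,5], [1,2,4], [1,2,5], [1,3,4], [1,3,6], [2,3,5], [2,4,6], [3,5,6], [4,5,6]

so the chain groups are C_0 ≅ Z^7, C_1 ≅ Z^21, C_2 ≅ Z^14.

∂_1: C_1 → C_0 maps an edge to its endpoints' difference, ∂[p,q] = q − p. For instance
  ∂[3,5] = [5] − [3].
The 7×21 boundary matrix has rank 6 and Smith normal form diag(1,1,1,1,1,1).

∂_2: C_2 → C_1 acts by ∂[p,q,r] = [q,r] − [p,r] + [p,q]. For instance
  ∂[0,2,3] = [2,3] − [0,3] + [0,2],
  ∂[1,3,4] = [3,4] − [1,4] + [1,3].
The resulting 21×14 matrix has rank 13, and its Smith normal form has invariant factors (1,1,1,1,1,1,1,1,1,1,1,1,1).

Computing H_k = (kernel of ∂_k) / (image of ∂_{k+1}):

  H_0: rank C_0 − rank ∂_1 = 7 − 6 = 1, and the invariant factors of ∂_1 are all 1, so H_0 ≅ Z.

H_0 ≅ Z.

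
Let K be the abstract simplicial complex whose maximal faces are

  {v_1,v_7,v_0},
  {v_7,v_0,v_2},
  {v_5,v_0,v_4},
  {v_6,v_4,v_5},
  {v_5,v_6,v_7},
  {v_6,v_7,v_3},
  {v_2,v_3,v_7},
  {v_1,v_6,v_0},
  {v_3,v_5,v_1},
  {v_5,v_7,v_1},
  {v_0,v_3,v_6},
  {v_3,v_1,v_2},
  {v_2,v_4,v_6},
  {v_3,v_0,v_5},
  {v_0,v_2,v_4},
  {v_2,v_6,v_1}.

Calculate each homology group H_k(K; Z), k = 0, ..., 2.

H_0 = Z,  H_1 = Z^2,  H_2 = Z.

Order the vertices as v_0 < v_1 < v_2 < v_3 < v_4 < v_5 < v_6 < v_7. Listing each simplex with vertices in this order, K has dimension 2 with simplices:

  0-simplices (8): [v_0], [v_1], [v_2], [v_3], [v_4], [v_5], [v_6], [v_7]
  1-simplices (24): (24 of them)
  2-simplices (16): (16 of them)

so the chain groups are C_0 ≅ Z^8, C_1 ≅ Z^24, C_2 ≅ Z^16.

∂_1: C_1 → C_0 sends each edge [p,q] (with p < q) to q − p. For instance
  ∂[v_4,v_6] = [v_6] − [v_4].
The resulting 8×24 matrix has rank 7, and its Smith normal form has invariant factors (1,1,1,1,1,1,1).

Boundary ∂_2: C_2 → C_1 maps a triangle to the signed sum of its edges. For instance
  ∂[v_0,v_1,v_7] = [v_1,v_7] − [v_0,v_7] + [v_0,v_1],
  ∂[v_0,v_2,v_7] = [v_2,v_7] − [v_0,v_7] + [v_0,v_2].
The 24×16 boundary matrix has rank 15 and Smith normal form diag(1,1,1,1,1,1,1,1,1,1,1,1,1,1,1).

Now H_k = ker ∂_k / im ∂_{k+1}, so:

  H_0: rank C_0 − rank ∂_1 = 8 − 7 = 1, and the invariant factors of ∂_1 are all 1, so H_0 = Z.
  H_1: rank ker ∂_1 − rank ∂_2 = (24 − 7) − 15 = 2, and the invariant factors of ∂_2 are all 1, so H_1 = Z^2.
  H_2: rank ker ∂_2 − rank ∂_3 = (16 − 15) − 0 = 1, and there is no ∂_3, so H_2 = Z.

As a check, the Euler characteristic is 8 − 24 + 16 = 0, which agrees with 1 − 2 + 1 = 0.
(K is a triangulation of the torus T^2.)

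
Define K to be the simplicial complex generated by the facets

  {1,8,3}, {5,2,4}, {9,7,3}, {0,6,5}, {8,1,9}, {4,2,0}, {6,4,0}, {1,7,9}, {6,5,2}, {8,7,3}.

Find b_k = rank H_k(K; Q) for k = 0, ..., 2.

b_0 = 2, b_1 = 2, b_2 = 0.

Take the total order 0 < 1 < 2 < 3 < 4 < 5 < 6 < 7 < 8 < 9 on the vertex set. Then K (dimension 2) consists of the simplices:

  0-simplices (10): [0], [1], [2], [3], [4], [5], [6], [7], [8], [9]
  1-simplices (20): [0,2], [0,4], [0,5], [0,6], [1,3], [1,7], [1,8], [1,9], [2,4], [2,5], [2,6], [3,7], [3,8], [3,9], [4,5], [4,6], [5,6], [7,8], [7,9], [8,9]
  2-simplices (10): [0,2,4], [0,4,6], [0,5,6], [1,3,8], [1,7,9], [1,8,9], [2,4,5], [2,5,6], [3,7,8], [3,7,9]

Hence C_0 ≅ Z^10, C_1 ≅ Z^20, C_2 ≅ Z^10.

∂_1: C_1 → C_0 is given by ∂[p,q] = [q] − [p]. For instance
  ∂[1,3] = [3] − [1].
The resulting 10×20 matrix has rank 8, and its Smith normal form has invariant factors (1,1,1,1,1,1,1,1).

∂_2: C_2 → C_1 sends each 2-simplex [p,q,r] to [q,r] − [p,r] + [p,q]. For instance
  ∂[3,7,8] = [7,8] − [3,8] + [3,7],
  ∂[1,3,8] = [3,8] − [1,8] + [1,3].
As a 20×10 matrix over Z this has rank 10, with invariant factors (1,1,1,1,1,1,1,1,1,1).

Now H_k = ker ∂_k / im ∂_{k+1}, so:

  H_0: rank C_0 − rank ∂_1 = 10 − 8 = 2, and the invariant factors of ∂_1 are all 1, so H_0 = Z^2.
  H_1: rank ker ∂_1 − rank ∂_2 = (20 − 8) − 10 = 2, and the invariant factors of ∂_2 are all 1, so H_1 = Z^2.
  H_2: rank ker ∂_2 − rank ∂_3 = (10 − 10) − 0 = 0, and there is no ∂_3, so H_2 = 0.

As a check, the Euler characteristic is 10 − 20 + 10 = 0, which agrees with 2 − 2 + 0 = 0.
(K is a triangulation of the disjoint union of the Möbius band and the Möbius band.)

Hence the Betti numbers are b_0 = 2, b_1 = 2, b_2 = 0.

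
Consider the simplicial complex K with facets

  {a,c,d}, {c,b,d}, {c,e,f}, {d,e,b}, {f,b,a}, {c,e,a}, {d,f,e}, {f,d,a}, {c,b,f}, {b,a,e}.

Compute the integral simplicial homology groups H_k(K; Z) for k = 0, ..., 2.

Fix the vertex order a < b < c < d < e < f and write every simplex with vertices in increasing order. Then dim K = 2 and the simplices of K are:

  0-simplices (6): a, b, c, d, e, f
  1-simplices (15): ab, ac, ad, ae, af, bc, bd, be, bf, cd, ce, cf, de, df, ef
  2-simplices (10): abe, abf, acd, ace, adf, bcd, bcf, bde, cef, def

so the chain groups are C_0 ≅ Z^6, C_1 ≅ Z^15, C_2 ≅ Z^10.

Boundary ∂_1: C_1 → C_0 is given by ∂[p,q] = [q] − [p]. For instance
  ∂cf = f − c.
The resulting 6×15 matrix has rank 5, and its Smith normal form has invariant factors (1,1,1,1,1).

∂_2: C_2 → C_1 sends each 2-simplex [p,q,r] to [q,r] − [p,r] + [p,q]. For instance
  ∂abe = be − ae + ab,
  ∂bcf = cf − bf + bc.
The resulting 15×10 matrix has rank 10, and its Smith normal form has invariant factors (1,1,1,1,1,1,1,1,1,2).

From H_k ≅ ker(∂_k) / im(∂_{k+1}) we obtain:

  H_0: rank C_0 − rank ∂_1 = 6 − 5 = 1, and the invariant factors of ∂_1 are all 1, so H_0 ≅ Z.
  H_1: rank ker ∂_1 − rank ∂_2 = (15 − 5) − 10 = 0, and ∂_2 has invariant factor 2 > 1, so H_1 ≅ Z/2.
  H_2: rank ker ∂_2 − rank ∂_3 = (10 − 10) − 0 = 0, and there is no ∂_3, so H_2 ≅ 0.

As a check, the Euler characteristic is 6 − 15 + 10 = 1, which agrees with 1 − 0 + 0 = 1.

H_0 = Z,  H_1 = Z/2,  H_2 = 0.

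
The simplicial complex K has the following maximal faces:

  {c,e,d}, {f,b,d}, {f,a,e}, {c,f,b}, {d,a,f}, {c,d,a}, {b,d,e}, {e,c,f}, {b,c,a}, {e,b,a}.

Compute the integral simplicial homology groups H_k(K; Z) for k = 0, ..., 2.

We work with the vertex ordering a < b < c < d < e < f. The simplices of K, each written with vertices in increasing order, are:

  0-simplices (6): a, b, c, d, e, f
  1-simplices (15): ab, ac, ad, ae, af, bc, bd, be, bf, cd, ce, cf, de, df, ef
  2-simplices (10): abc, abe, acd, adf, aef, bcf, bde, bdf, cde, cef

giving chain groups C_0 ≅ Z^6, C_1 ≅ Z^15, C_2 ≅ Z^10.

Boundary ∂_1: C_1 → C_0 is given by ∂[p,q] = [q] − [p]. For instance
  ∂ac = c − a.
The 6×15 boundary matrix has rank 5 and Smith normal form diag(1,1,1,1,1).

∂_2: C_2 → C_1 sends each 2-simplex [p,q,r] to [q,r] − [p,r] + [p,q]. For instance
  ∂abc = bc − ac + ab,
  ∂abe = be − ae + ab.
This gives a 15×10 integer matrix of rank 10; reducing to Smith normal form yields diagonal entries (1,1,1,1,1,1,1,1,1,2).

From H_k ≅ ker(∂_k) / im(∂_{k+1}) we obtain:

  H_0: rank C_0 − rank ∂_1 = 6 − 5 = 1, and the invariant factors of ∂_1 are all 1, so H_0 = Z.
  H_1: rank ker ∂_1 − rank ∂_2 = (15 − 5) − 10 = 0, and ∂_2 has invariant factor 2 > 1, so H_1 = Z_2.
  H_2: rank ker ∂_2 − rank ∂_3 = (10 − 10) − 0 = 0, and there is no ∂_3, so H_2 = 0.

(K is a triangulation of the real projective plane RP^2.)

H_0 ≅ Z,  H_1 ≅ Z_2,  H_2 = 0.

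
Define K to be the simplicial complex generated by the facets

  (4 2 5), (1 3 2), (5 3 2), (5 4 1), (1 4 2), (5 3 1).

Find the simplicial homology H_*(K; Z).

We work with the vertex ordering 1 < 2 < 3 < 4 < 5. The simplices of K, each written with vertices in increasing order, are:

  0-simplices (5): [1], [2], [3], [4], [5]
  1-simplices (9): [1,2], [1,3], [1,4], [1,5], [2,3], [2,4], [2,5], [3,5], [4,5]
  2-simplices (6): [1,2,3], [1,2,4], [1,3,5], [1,4,5], [2,3,5], [2,4,5]

Hence C_0 ≅ Z^5, C_1 ≅ Z^9, C_2 ≅ Z^6.

The boundary map ∂_1: C_1 → C_0 sends each edge [p,q] (with p < q) to q − p. For instance
  ∂[1,5] = [5] − [1].
The 5×9 boundary matrix has rank 4 and Smith normal form diag(1,1,1,1).

The boundary map ∂_2: C_2 → C_1 sends each 2-simplex [p,q,r] to [q,r] − [p,r] + [p,q]. For instance
  ∂[1,3,5] = [3,5] − [1,5] + [1,3],
  ∂[1,2,3] = [2,3] − [1,3] + [1,2].
The 9×6 boundary matrix has rank 5 and Smith normal form diag(1,1,1,1,1).

Now H_k = ker ∂_k / im ∂_{k+1}, so:

  H_0: rank C_0 − rank ∂_1 = 5 − 4 = 1, and the invariant factors of ∂_1 are all 1, so H_0 = Z.
  H_1: rank ker ∂_1 − rank ∂_2 = (9 − 4) − 5 = 0, and the invariant factors of ∂_2 are all 1, so H_1 = 0.
  H_2: rank ker ∂_2 − rank ∂_3 = (6 − 5) − 0 = 1, and there is no ∂_3, so H_2 = Z.

(K is a triangulation of the 2-sphere S^2.)

H_0 = Z,  H_1 = 0,  H_2 = Z.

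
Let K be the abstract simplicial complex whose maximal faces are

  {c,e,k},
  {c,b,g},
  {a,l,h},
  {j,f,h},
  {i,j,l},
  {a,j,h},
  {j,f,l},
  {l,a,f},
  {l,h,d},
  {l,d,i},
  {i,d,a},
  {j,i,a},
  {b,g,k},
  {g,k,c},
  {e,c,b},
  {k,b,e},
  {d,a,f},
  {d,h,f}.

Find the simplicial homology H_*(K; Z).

H_0 ≅ Z^2,  H_1 ≅ Z_2,  H_2 ≅ Z.

We work with the vertex ordering a < b < c < d < e < f < g < h < i < j < k < l. The simplices of K, each written with vertices in increasing order, are:

  0-simplices (12): a, b, c, d, e, f, g, h, i, j, k, l
  1-simplices (27): ad, af, ah, ai, aj, al, bc, be, bg, bk, ce, cg, ck, df, dh, di, dl, ek, fh, fj, fl, gk, hj, hl, ij, il, jl
  2-simplices (18): adf, adi, afl, ahj, ahl, aij, bce, bcg, bek, bgk, cek, cgk, dfh, dhl, dil, fhj, fjl, ijl

Hence C_0 ≅ Z^12, C_1 ≅ Z^27, C_2 ≅ Z^18.

The boundary map ∂_1: C_1 → C_0 maps an edge to its endpoints' difference, ∂[p,q] = q − p. For instance
  ∂bg = g − b.
This gives a 12×27 integer matrix of rank 10; reducing to Smith normal form yields diagonal entries (1,1,1,1,1,1,1,1,1,1).

The boundary map ∂_2: C_2 → C_1 sends each 2-simplex [p,q,r] to [q,r] − [p,r] + [p,q]. For instance
  ∂adf = df − af + ad,
  ∂fjl = jl − fl + fj.
The 27×18 boundary matrix has rank 17 and Smith normal form diag(1,1,1,1,1,1,1,1,1,1,1,1,1,1,1,1,2).

Computing H_k = (kernel of ∂_k) / (image of ∂_{k+1}):

  H_0: rank C_0 − rank ∂_1 = 12 − 10 = 2, and the invariant factors of ∂_1 are all 1, so H_0 = Z^2.
  H_1: rank ker ∂_1 − rank ∂_2 = (27 − 10) − 17 = 0, and ∂_2 has invariant factor 2 > 1, so H_1 = Z_2.
  H_2: rank ker ∂_2 − rank ∂_3 = (18 − 17) − 0 = 1, and there is no ∂_3, so H_2 = Z.

As a check, the Euler characteristic is 12 − 27 + 18 = 3, which agrees with 2 − 0 + 1 = 3.
(K is a triangulation of the disjoint union of the real projective plane RP^2 and the 2-sphere S^2.)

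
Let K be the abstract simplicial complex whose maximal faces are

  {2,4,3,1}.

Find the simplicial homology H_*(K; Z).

Order the vertices as 1 < 2 < 3 < 4. Listing each simplex with vertices in this order, K has dimension 3 with simplices:

  0-simplices (4): [1], [2], [3], [4]
  1-simplices (6): [1,2], [1,3], [1,4], [2,3], [2,4], [3,4]
  2-simplices (4): [1,2,3], [1,2,4], [1,3,4], [2,3,4]
  3-simplices (1): [1,2,3,4]

giving chain groups C_0 ≅ Z^4, C_1 ≅ Z^6, C_2 ≅ Z^4, C_3 ≅ Z^1.

Boundary ∂_1: C_1 → C_0 sends each edge [p,q] (with p < q) to q − p. For instance
  ∂[1,4] = [4] − [1].
The resulting 4×6 matrix has rank 3, and its Smith normal form has invariant factors (1,1,1).

∂_2: C_2 → C_1 maps a triangle to the signed sum of its edges. For instance
  ∂[1,2,3] = [2,3] − [1,3] + [1,2],
  ∂[2,3,4] = [3,4] − [2,4] + [2,3].
This gives a 6×4 integer matrix of rank 3; reducing to Smith normal form yields diagonal entries (1,1,1).

The boundary map ∂_3: C_3 → C_2 sends each 3-simplex σ to the alternating sum Σ_i (−1)^i (σ with its i-th vertex removed). For instance
  ∂[1,2,3,4] = [2,3,4] − [1,3,4] + [1,2,4] − [1,2,3].
The resulting 4×1 matrix has rank 1, and its Smith normal form has invariant factors (1).

From H_k ≅ ker(∂_k) / im(∂_{k+1}) we obtain:

  H_0: rank C_0 − rank ∂_1 = 4 − 3 = 1, and the invariant factors of ∂_1 are all 1, so H_0 ≅ Z.
  H_1: rank ker ∂_1 − rank ∂_2 = (6 − 3) − 3 = 0, and the invariant factors of ∂_2 are all 1, so H_1 ≅ 0.
  H_2: rank ker ∂_2 − rank ∂_3 = (4 − 3) − 1 = 0, and the invariant factors of ∂_3 are all 1, so H_2 ≅ 0.
  H_3: rank ker ∂_3 − rank ∂_4 = (1 − 1) − 0 = 0, and there is no ∂_4, so H_3 ≅ 0.

H_0 ≅ Z,  H_1 = 0,  H_2 = 0,  H_3 = 0.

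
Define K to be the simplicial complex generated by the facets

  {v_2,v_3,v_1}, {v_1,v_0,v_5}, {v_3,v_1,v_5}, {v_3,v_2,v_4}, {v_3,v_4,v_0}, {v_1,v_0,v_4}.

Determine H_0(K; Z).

Take the total order v_0 < v_1 < v_2 < v_3 < v_4 < v_5 on the vertex set. Then K (dimension 2) consists of the simplices:

  0-simplices (6): [v_0], [v_1], [v_2], [v_3], [v_4], [v_5]
  1-simplices (12): [v_0,v_1], [v_0,v_3], [v_0,v_4], [v_0,v_5], [v_1,v_2], [v_1,v_3], [v_1,v_4], [v_1,v_5], [v_2,v_3], [v_2,v_4], [v_3,v_4], [v_3,v_5]
  2-simplices (6): [v_0,v_1,v_4], [v_0,v_1,v_5], [v_0,v_3,v_4], [v_1,v_2,v_3], [v_1,v_3,v_5], [v_2,v_3,v_4]

Hence C_0 ≅ Z^6, C_1 ≅ Z^12, C_2 ≅ Z^6.

∂_1: C_1 → C_0 maps an edge to its endpoints' difference, ∂[p,q] = q − p.
As a 6×12 matrix over Z this has rank 5, with invariant factors (1,1,1,1,1).

∂_2: C_2 → C_1 acts by ∂[p,q,r] = [q,r] − [p,r] + [p,q]. For instance
  ∂[v_0,v_3,v_4] = [v_3,v_4] − [v_0,v_4] + [v_0,v_3],
  ∂[v_1,v_2,v_3] = [v_2,v_3] − [v_1,v_3] + [v_1,v_2].
The resulting 12×6 matrix has rank 6, and its Smith normal form has invariant factors (1,1,1,1,1,1).

Now H_k = ker ∂_k / im ∂_{k+1}, so:

  H_0: rank C_0 − rank ∂_1 = 6 − 5 = 1, and the invariant factors of ∂_1 are all 1, so H_0 = Z.

(K is a triangulation of the cylinder S^1 x I.)

H_0 ≅ Z.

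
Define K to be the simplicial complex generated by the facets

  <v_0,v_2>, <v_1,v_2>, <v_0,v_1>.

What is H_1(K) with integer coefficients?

We work with the vertex ordering v_0 < v_1 < v_2. The simplices of K, each written with vertices in increasing order, are:

  0-simplices (3): [v_0], [v_1], [v_2]
  1-simplices (3): [v_0,v_1], [v_0,v_2], [v_1,v_2]

so the chain groups are C_0 ≅ Z^3, C_1 ≅ Z^3.

The boundary map ∂_1: C_1 → C_0 maps an edge to its endpoints' difference, ∂[p,q] = q − p. For instance
  ∂[v_1,v_2] = [v_2] − [v_1].
This gives a 3×3 integer matrix of rank 2; reducing to Smith normal form yields diagonal entries (1,1).

Reading off H_k = ker ∂_k / im ∂_{k+1}:

  H_1: rank ker ∂_1 − rank ∂_2 = (3 − 2) − 0 = 1, and there is no ∂_2, so H_1 ≅ Z.

H_1 = Z.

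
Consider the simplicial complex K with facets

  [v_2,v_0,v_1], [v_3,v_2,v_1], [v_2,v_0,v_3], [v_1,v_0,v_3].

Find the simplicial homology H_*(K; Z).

Fix the vertex order v_0 < v_1 < v_2 < v_3 and write every simplex with vertices in increasing order. Then dim K = 2 and the simplices of K are:

  0-simplices (4): [v_0], [v_1], [v_2], [v_3]
  1-simplices (6): [v_0,v_1], [v_0,v_2], [v_0,v_3], [v_1,v_2], [v_1,v_3], [v_2,v_3]
  2-simplices (4): [v_0,v_1,v_2], [v_0,v_1,v_3], [v_0,v_2,v_3], [v_1,v_2,v_3]

so the chain groups are C_0 ≅ Z^4, C_1 ≅ Z^6, C_2 ≅ Z^4.

The boundary map ∂_1: C_1 → C_0 sends each edge [p,q] (with p < q) to q − p. For instance
  ∂[v_0,v_3] = [v_3] − [v_0].
This gives a 4×6 integer matrix of rank 3; reducing to Smith normal form yields diagonal entries (1,1,1).

Boundary ∂_2: C_2 → C_1 maps a triangle to the signed sum of its edges. For instance
  ∂[v_0,v_1,v_3] = [v_1,v_3] − [v_0,v_3] + [v_0,v_1],
  ∂[v_1,v_2,v_3] = [v_2,v_3] − [v_1,v_3] + [v_1,v_2].
The resulting 6×4 matrix has rank 3, and its Smith normal form has invariant factors (1,1,1).

Reading off H_k = ker ∂_k / im ∂_{k+1}:

  H_0: rank C_0 − rank ∂_1 = 4 − 3 = 1, and the invariant factors of ∂_1 are all 1, so H_0 ≅ Z.
  H_1: rank ker ∂_1 − rank ∂_2 = (6 − 3) − 3 = 0, and the invariant factors of ∂_2 are all 1, so H_1 ≅ 0.
  H_2: rank ker ∂_2 − rank ∂_3 = (4 − 3) − 0 = 1, and there is no ∂_3, so H_2 ≅ Z.

As a check, the Euler characteristic is 4 − 6 + 4 = 2, which agrees with 1 − 0 + 1 = 2.

H_0 = Z,  H_1 = 0,  H_2 = Z.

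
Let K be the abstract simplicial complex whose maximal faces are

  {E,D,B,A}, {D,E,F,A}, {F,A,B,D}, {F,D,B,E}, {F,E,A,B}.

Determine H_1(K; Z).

H_1 = 0.

We work with the vertex ordering A < B < D < E < F. The simplices of K, each written with vertices in increasing order, are:

  0-simplices (5): A, B, D, E, F
  1-simplices (10): AB, AD, AE, AF, BD, BE, BF, DE, DF, EF
  2-simplices (10): ABD, ABE, ABF, ADE, ADF, AEF, BDE, BDF, BEF, DEF
  3-simplices (5): ABDE, ABDF, ABEF, ADEF, BDEF

Hence C_0 ≅ Z^5, C_1 ≅ Z^10, C_2 ≅ Z^10, C_3 ≅ Z^5.

Boundary ∂_1: C_1 → C_0 sends each edge [p,q] (with p < q) to q − p. For instance
  ∂AE = E − A.
The resulting 5×10 matrix has rank 4, and its Smith normal form has invariant factors (1,1,1,1).

Boundary ∂_2: C_2 → C_1 acts by ∂[p,q,r] = [q,r] − [p,r] + [p,q]. For instance
  ∂ABF = BF − AF + AB,
  ∂BEF = EF − BF + BE.
The resulting 10×10 matrix has rank 6, and its Smith normal form has invariant factors (1,1,1,1,1,1).

∂_3: C_3 → C_2 sends each 3-simplex σ to the alternating sum Σ_i (−1)^i (σ with its i-th vertex removed). For instance
  ∂ABDE = BDE − ADE + ABE − ABD,
  ∂ABDF = BDF − ADF + ABF − ABD.
The resulting 10×5 matrix has rank 4, and its Smith normal form has invariant factors (1,1,1,1).

Computing H_k = (kernel of ∂_k) / (image of ∂_{k+1}):

  H_1: rank ker ∂_1 − rank ∂_2 = (10 − 4) − 6 = 0, and the invariant factors of ∂_2 are all 1, so H_1 = 0.

(K is a triangulation of the 3-sphere S^3.)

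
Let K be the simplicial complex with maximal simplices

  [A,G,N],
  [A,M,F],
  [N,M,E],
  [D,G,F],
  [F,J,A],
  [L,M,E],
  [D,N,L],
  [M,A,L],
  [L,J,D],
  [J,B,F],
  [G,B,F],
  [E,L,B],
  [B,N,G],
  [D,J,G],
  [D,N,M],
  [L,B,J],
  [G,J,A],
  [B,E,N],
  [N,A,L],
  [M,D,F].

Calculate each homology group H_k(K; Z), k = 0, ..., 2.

H_0 ≅ Z,  H_1 ≅ Z ⊕ Z/2,  H_2 = 0.

Fix the vertex order A < B < D < E < F < G < J < L < M < N and write every simplex with vertices in increasing order. Then dim K = 2 and the simplices of K are:

  0-simplices (10): A, B, D, E, F, G, J, L, M, N
  1-simplices (30): AF, AG, AJ, AL, AM, AN, BE, BF, BG, BJ, BL, BN, DF, DG, DJ, DL, DM, DN, EL, EM, EN, FG, FJ, FM, GJ, GN, JL, LM, LN, MN
  2-simplices (20): AFJ, AFM, AGJ, AGN, ALM, ALN, BEL, BEN, BFG, BFJ, BGN, BJL, DFG, DFM, DGJ, DJL, DLN, DMN, ELM, EMN

so the chain groups are C_0 ≅ Z^10, C_1 ≅ Z^30, C_2 ≅ Z^20.

∂_1: C_1 → C_0 is given by ∂[p,q] = [q] − [p]. For instance
  ∂FJ = J − F.
As a 10×30 matrix over Z this has rank 9, with invariant factors (1,1,1,1,1,1,1,1,1).

∂_2: C_2 → C_1 sends each 2-simplex [p,q,r] to [q,r] − [p,r] + [p,q]. For instance
  ∂DMN = MN − DN + DM,
  ∂DLN = LN − DN + DL.
As a 30×20 matrix over Z this has rank 20, with invariant factors (1,1,1,1,1,1,1,1,1,1,1,1,1,1,1,1,1,1,1,2).

Reading off H_k = ker ∂_k / im ∂_{k+1}:

  H_0: rank C_0 − rank ∂_1 = 10 − 9 = 1, and the invariant factors of ∂_1 are all 1, so H_0 = Z.
  H_1: rank ker ∂_1 − rank ∂_2 = (30 − 9) − 20 = 1, and ∂_2 has invariant factor 2 > 1, so H_1 = Z ⊕ Z/2.
  H_2: rank ker ∂_2 − rank ∂_3 = (20 − 20) − 0 = 0, and there is no ∂_3, so H_2 = 0.

As a check, the Euler characteristic is 10 − 30 + 20 = 0, which agrees with 1 − 1 + 0 = 0.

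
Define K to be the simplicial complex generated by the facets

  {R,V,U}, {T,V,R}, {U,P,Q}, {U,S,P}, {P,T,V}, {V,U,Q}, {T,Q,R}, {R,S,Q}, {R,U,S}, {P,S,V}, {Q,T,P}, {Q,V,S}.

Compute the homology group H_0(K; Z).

We work with the vertex ordering P < Q < R < S < T < U < V. The simplices of K, each written with vertices in increasing order, are:

  0-simplices (7): P, Q, R, S, T, U, V
  1-simplices (18): PQ, PS, PT, PU, PV, QR, QS, QT, QU, QV, RS, RT, RU, RV, SU, SV, TV, UV
  2-simplices (12): PQT, PQU, PSU, PSV, PTV, QRS, QRT, QSV, QUV, RSU, RTV, RUV

giving chain groups C_0 ≅ Z^7, C_1 ≅ Z^18, C_2 ≅ Z^12.

∂_1: C_1 → C_0 maps an edge to its endpoints' difference, ∂[p,q] = q − p. For instance
  ∂RS = S − R.
The resulting 7×18 matrix has rank 6, and its Smith normal form has invariant factors (1,1,1,1,1,1).

∂_2: C_2 → C_1 sends each 2-simplex [p,q,r] to [q,r] − [p,r] + [p,q]. For instance
  ∂PSV = SV − PV + PS,
  ∂RTV = TV − RV + RT.
The 18×12 boundary matrix has rank 12 and Smith normal form diag(1,1,1,1,1,1,1,1,1,1,1,2).

Computing H_k = (kernel of ∂_k) / (image of ∂_{k+1}):

  H_0: rank C_0 − rank ∂_1 = 7 − 6 = 1, and the invariant factors of ∂_1 are all 1, so H_0 ≅ Z.

(K is a triangulation of the real projective plane RP^2.)

H_0 ≅ Z.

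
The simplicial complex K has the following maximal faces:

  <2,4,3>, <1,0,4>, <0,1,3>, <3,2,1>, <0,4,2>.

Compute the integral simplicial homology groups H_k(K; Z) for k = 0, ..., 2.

H_0 = Z,  H_1 = Z,  H_2 = 0.

Take the total order 0 < 1 < 2 < 3 < 4 on the vertex set. Then K (dimension 2) consists of the simplices:

  0-simplices (5): [0], [1], [2], [3], [4]
  1-simplices (10): [0,1], [0,2], [0,3], [0,4], [1,2], [1,3], [1,4], [2,3], [2,4], [3,4]
  2-simplices (5): [0,1,3], [0,1,4], [0,2,4], [1,2,3], [2,3,4]

Hence C_0 ≅ Z^5, C_1 ≅ Z^10, C_2 ≅ Z^5.

The boundary map ∂_1: C_1 → C_0 sends each edge [p,q] (with p < q) to q − p.
This gives a 5×10 integer matrix of rank 4; reducing to Smith normal form yields diagonal entries (1,1,1,1).

∂_2: C_2 → C_1 sends each 2-simplex [p,q,r] to [q,r] − [p,r] + [p,q]. For instance
  ∂[2,3,4] = [3,4] − [2,4] + [2,3],
  ∂[0,1,3] = [1,3] − [0,3] + [0,1].
As a 10×5 matrix over Z this has rank 5, with invariant factors (1,1,1,1,1).

From H_k ≅ ker(∂_k) / im(∂_{k+1}) we obtain:

  H_0: rank C_0 − rank ∂_1 = 5 − 4 = 1, and the invariant factors of ∂_1 are all 1, so H_0 ≅ Z.
  H_1: rank ker ∂_1 − rank ∂_2 = (10 − 4) − 5 = 1, and the invariant factors of ∂_2 are all 1, so H_1 ≅ Z.
  H_2: rank ker ∂_2 − rank ∂_3 = (5 − 5) − 0 = 0, and there is no ∂_3, so H_2 ≅ 0.

As a check, the Euler characteristic is 5 − 10 + 5 = 0, which agrees with 1 − 1 + 0 = 0.
(K is a triangulation of the Möbius band.)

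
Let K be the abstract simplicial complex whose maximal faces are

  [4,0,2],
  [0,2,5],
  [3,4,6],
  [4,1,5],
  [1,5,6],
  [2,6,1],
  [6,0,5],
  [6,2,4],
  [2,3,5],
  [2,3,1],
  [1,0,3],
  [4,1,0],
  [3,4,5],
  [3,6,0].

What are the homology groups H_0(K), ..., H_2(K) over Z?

We work with the vertex ordering 0 < 1 < 2 < 3 < 4 < 5 < 6. The simplices of K, each written with vertices in increasing order, are:

  0-simplices (7): [0], [1], [2], [3], [4], [5], [6]
  1-simplices (21): [0,1], [0,2], [0,3], [0,4], [0,5], [0,6], [1,2], [1,3], [1,4], [1,5], [1,6], [2,3], [2,4], [2,5], [2,6], [3,4], [3,5], [3,6], [4,5], [4,6], [5,6]
  2-simplices (14): [0,1,3], [0,1,4], [0,2,4], [0,2,5], [0,3,6], [0,5,6], [1,2,3], [1,2,6], [1,4,5], [1,5,6], [2,3,5], [2,4,6], [3,4,5], [3,4,6]

Hence C_0 ≅ Z^7, C_1 ≅ Z^21, C_2 ≅ Z^14.

Boundary ∂_1: C_1 → C_0 sends each edge [p,q] (with p < q) to q − p. For instance
  ∂[0,2] = [2] − [0].
The 7×21 boundary matrix has rank 6 and Smith normal form diag(1,1,1,1,1,1).

∂_2: C_2 → C_1 acts by ∂[p,q,r] = [q,r] − [p,r] + [p,q]. For instance
  ∂[1,2,3] = [2,3] − [1,3] + [1,2],
  ∂[2,3,5] = [3,5] − [2,5] + [2,3].
This gives a 21×14 integer matrix of rank 13; reducing to Smith normal form yields diagonal entries (1,1,1,1,1,1,1,1,1,1,1,1,1).

From H_k ≅ ker(∂_k) / im(∂_{k+1}) we obtain:

  H_0: rank C_0 − rank ∂_1 = 7 − 6 = 1, and the invariant factors of ∂_1 are all 1, so H_0 = Z.
  H_1: rank ker ∂_1 − rank ∂_2 = (21 − 6) − 13 = 2, and the invariant factors of ∂_2 are all 1, so H_1 = Z^2.
  H_2: rank ker ∂_2 − rank ∂_3 = (14 − 13) − 0 = 1, and there is no ∂_3, so H_2 = Z.

As a check, the Euler characteristic is 7 − 21 + 14 = 0, which agrees with 1 − 2 + 1 = 0.
(K is a triangulation of the torus T^2.)

H_0 = Z,  H_1 = Z^2,  H_2 = Z.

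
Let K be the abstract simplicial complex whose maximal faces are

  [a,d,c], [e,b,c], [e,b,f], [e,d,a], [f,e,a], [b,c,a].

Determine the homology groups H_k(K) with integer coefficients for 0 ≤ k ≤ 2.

H_0 = Z,  H_1 = Z,  H_2 = 0.

Order the vertices as a < b < c < d < e < f. Listing each simplex with vertices in this order, K has dimension 2 with simplices:

  0-simplices (6): a, b, c, d, e, f
  1-simplices (12): ab, ac, ad, ae, af, bc, be, bf, cd, ce, de, ef
  2-simplices (6): abc, acd, ade, aef, bce, bef

so the chain groups are C_0 ≅ Z^6, C_1 ≅ Z^12, C_2 ≅ Z^6.

Boundary ∂_1: C_1 → C_0 sends each edge [p,q] (with p < q) to q − p. For instance
  ∂ae = e − a.
The 6×12 boundary matrix has rank 5 and Smith normal form diag(1,1,1,1,1).

Boundary ∂_2: C_2 → C_1 acts by ∂[p,q,r] = [q,r] − [p,r] + [p,q]. For instance
  ∂bce = ce − be + bc,
  ∂acd = cd − ad + ac.
The resulting 12×6 matrix has rank 6, and its Smith normal form has invariant factors (1,1,1,1,1,1).

From H_k ≅ ker(∂_k) / im(∂_{k+1}) we obtain:

  H_0: rank C_0 − rank ∂_1 = 6 − 5 = 1, and the invariant factors of ∂_1 are all 1, so H_0 = Z.
  H_1: rank ker ∂_1 − rank ∂_2 = (12 − 5) − 6 = 1, and the invariant factors of ∂_2 are all 1, so H_1 = Z.
  H_2: rank ker ∂_2 − rank ∂_3 = (6 − 6) − 0 = 0, and there is no ∂_3, so H_2 = 0.

(K is a triangulation of the cylinder S^1 x I.)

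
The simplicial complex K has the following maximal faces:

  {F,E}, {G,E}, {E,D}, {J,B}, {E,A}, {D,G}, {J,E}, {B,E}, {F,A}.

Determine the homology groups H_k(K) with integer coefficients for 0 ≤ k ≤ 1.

We work with the vertex ordering A < B < D < E < F < G < J. The simplices of K, each written with vertices in increasing order, are:

  0-simplices (7): A, B, D, E, F, G, J
  1-simplices (9): AE, AF, BE, BJ, DE, DG, EF, EG, EJ

so the chain groups are C_0 ≅ Z^7, C_1 ≅ Z^9.

Boundary ∂_1: C_1 → C_0 is given by ∂[p,q] = [q] − [p].
The 7×9 boundary matrix has rank 6 and Smith normal form diag(1,1,1,1,1,1).

Reading off H_k = ker ∂_k / im ∂_{k+1}:

  H_0: rank C_0 − rank ∂_1 = 7 − 6 = 1, and the invariant factors of ∂_1 are all 1, so H_0 = Z.
  H_1: rank ker ∂_1 − rank ∂_2 = (9 − 6) − 0 = 3, and there is no ∂_2, so H_1 = Z^3.

H_0 = Z,  H_1 = Z^3.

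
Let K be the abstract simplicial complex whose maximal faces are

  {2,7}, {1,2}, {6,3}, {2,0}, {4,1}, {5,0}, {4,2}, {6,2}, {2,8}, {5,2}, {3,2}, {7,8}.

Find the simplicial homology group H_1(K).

H_1 ≅ Z^4.

Order the vertices as 0 < 1 < 2 < 3 < 4 < 5 < 6 < 7 < 8. Listing each simplex with vertices in this order, K has dimension 1 with simplices:

  0-simplices (9): [0], [1], [2], [3], [4], [5], [6], [7], [8]
  1-simplices (12): [0,2], [0,5], [1,2], [1,4], [2,3], [2,4], [2,5], [2,6], [2,7], [2,8], [3,6], [7,8]

so the chain groups are C_0 ≅ Z^9, C_1 ≅ Z^12.

∂_1: C_1 → C_0 is given by ∂[p,q] = [q] − [p]. For instance
  ∂[2,3] = [3] − [2].
The 9×12 boundary matrix has rank 8 and Smith normal form diag(1,1,1,1,1,1,1,1).

Reading off H_k = ker ∂_k / im ∂_{k+1}:

  H_1: rank ker ∂_1 − rank ∂_2 = (12 − 8) − 0 = 4, and there is no ∂_2, so H_1 ≅ Z^4.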